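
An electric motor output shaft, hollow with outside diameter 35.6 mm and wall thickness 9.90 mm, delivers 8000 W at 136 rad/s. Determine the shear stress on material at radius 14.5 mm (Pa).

5.63e6 Pa

ω = 136 rad/s, so T = P/ω = 8000 / 136.0 = 58.82 N·m.
J = π(d_o⁴ − d_i⁴)/32 = π(0.0356⁴ − 0.0158⁴)/32 = 1.516×10^-7 m⁴.
Shear stress varies linearly with radius: τ = T·r/J = 58.82 × 0.0145 / 1.516×10^-7 = 5.627×10^6 Pa.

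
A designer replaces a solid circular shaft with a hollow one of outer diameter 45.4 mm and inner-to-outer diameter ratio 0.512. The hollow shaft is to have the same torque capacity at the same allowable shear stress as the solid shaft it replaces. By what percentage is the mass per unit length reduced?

Equal τ_max and T ⇒ the solid shaft needs d_s³ = d_o³(1−k⁴), so d_s = 45.4·(1−0.512⁴)^(1/3) = 44.34 mm.
Area ratio A_h/A_s = d_o²(1−k²)/d_s² = (1−k²)/(1−k⁴)^(2/3) = 0.7737.
Mass saving = 1 − 0.7737 = 22.6 %.

22.6 %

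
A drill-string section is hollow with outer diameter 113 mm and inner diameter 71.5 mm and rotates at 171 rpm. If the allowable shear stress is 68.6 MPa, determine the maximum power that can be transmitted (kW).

J = π(d_o⁴ − d_i⁴)/32 = π(0.113⁴ − 0.0715⁴)/32 = 1.344×10^-5 m⁴.
T_max = τ_allow·J/r = 6.86×10^7 × 1.344×10^-5 / 0.0565 = 16320 N·m.
ω = 2π·171/60 = 17.91 rad/s, so P_max = T_max·ω = 2.922×10^5 W.

292 kW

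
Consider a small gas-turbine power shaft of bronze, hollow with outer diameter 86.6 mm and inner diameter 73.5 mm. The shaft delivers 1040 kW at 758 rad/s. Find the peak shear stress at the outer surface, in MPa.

22.4 MPa

ω = 758 rad/s, so T = P/ω = 1040×10³ / 758.0 = 1372 N·m.
J = π(d_o⁴ − d_i⁴)/32 = π(0.0866⁴ − 0.0735⁴)/32 = 2.657×10^-6 m⁴.
τ_max = T·r/J = 1372 × 0.0433 / 2.657×10^-6 = 2.236×10^7 Pa.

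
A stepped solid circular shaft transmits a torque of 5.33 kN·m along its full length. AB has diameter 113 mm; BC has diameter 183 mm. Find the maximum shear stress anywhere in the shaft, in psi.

Under the same torque, τ_max = 16T/(πd³) is largest where d is smallest — segment AB (d = 113 mm).
τ_max = 16·5330/(π·(0.113)³) = 1.881×10^7 Pa.

2730 psi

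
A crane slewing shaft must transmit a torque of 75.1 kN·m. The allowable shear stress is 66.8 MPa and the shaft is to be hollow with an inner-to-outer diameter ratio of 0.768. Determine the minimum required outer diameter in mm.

For a hollow shaft with d_i/d_o = 0.768: τ_max = 16T/(π d_o³ (1−k⁴)), so d_o = [16T/(π τ_allow (1−k⁴))]^(1/3) = [16·75100/(π·6.68×10^7·0.6521)]^(1/3) = 0.2063 m.

206 mm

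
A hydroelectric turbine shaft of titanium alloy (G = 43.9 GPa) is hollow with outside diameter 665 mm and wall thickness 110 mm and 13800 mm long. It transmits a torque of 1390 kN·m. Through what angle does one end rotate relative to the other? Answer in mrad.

28.5 mrad

J = π(d_o⁴ − d_i⁴)/32 = π(0.665⁴ − 0.445⁴)/32 = 0.01535 m⁴.
θ = T·L/(G·J) = 1.390e6 × 13.8 / (43.9×10⁹ × 0.01535) = 0.02847 rad.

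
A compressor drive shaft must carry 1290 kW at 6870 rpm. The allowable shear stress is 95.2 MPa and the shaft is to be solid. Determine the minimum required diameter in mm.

45.8 mm

ω = 2π·6870/60 = 719.4 rad/s, so T = P/ω = 1290×10³ / 719.4 = 1793 N·m.
For a solid shaft τ_max = 16T/(πd³), so d = (16T/(π τ_allow))^(1/3) = (16·1793/(π·9.52×10^7))^(1/3) = 0.04578 m.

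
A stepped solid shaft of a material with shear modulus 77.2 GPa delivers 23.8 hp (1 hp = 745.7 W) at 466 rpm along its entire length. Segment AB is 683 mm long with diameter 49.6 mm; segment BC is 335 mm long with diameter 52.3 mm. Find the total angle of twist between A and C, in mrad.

ω = 2π·466/60 = 48.80 rad/s, so T = P/ω = 23.8×745.7 / 48.80 = 363.7 N·m.
J_AB = π(0.0496)⁴/32 = 5.94×10^-7 m⁴; J_BC = π(0.0523)⁴/32 = 7.35×10^-7 m⁴.
θ = (T/G)·Σ L_i/J_i = (363.7/77.2×10⁹)·(0.683/5.94×10^-7 + 0.335/7.35×10^-7) = 7.564×10^-3 rad.

7.56 mrad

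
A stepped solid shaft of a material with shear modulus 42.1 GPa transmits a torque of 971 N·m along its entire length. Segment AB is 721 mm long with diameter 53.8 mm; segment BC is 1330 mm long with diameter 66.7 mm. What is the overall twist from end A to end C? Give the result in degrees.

J_AB = π(0.0538)⁴/32 = 8.22×10^-7 m⁴; J_BC = π(0.0667)⁴/32 = 1.94×10^-6 m⁴.
θ = (T/G)·Σ L_i/J_i = (971.0/42.1×10⁹)·(0.721/8.22×10^-7 + 1.33/1.94×10^-6) = 0.03600 rad.

2.06°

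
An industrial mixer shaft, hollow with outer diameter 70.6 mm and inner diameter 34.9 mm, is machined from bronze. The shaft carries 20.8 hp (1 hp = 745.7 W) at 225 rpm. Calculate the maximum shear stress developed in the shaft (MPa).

ω = 2π·225/60 = 23.56 rad/s, so T = P/ω = 20.8×745.7 / 23.56 = 658.3 N·m.
J = π(d_o⁴ − d_i⁴)/32 = π(0.0706⁴ − 0.0349⁴)/32 = 2.293×10^-6 m⁴.
τ_max = T·r/J = 658.3 × 0.0353 / 2.293×10^-6 = 1.013×10^7 Pa.

10.1 MPa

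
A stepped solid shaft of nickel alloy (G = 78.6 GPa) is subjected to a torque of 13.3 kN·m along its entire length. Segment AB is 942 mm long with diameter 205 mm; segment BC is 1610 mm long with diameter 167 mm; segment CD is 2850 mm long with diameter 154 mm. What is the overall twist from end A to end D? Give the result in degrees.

J_AB = π(0.205)⁴/32 = 1.73×10^-4 m⁴; J_BC = π(0.167)⁴/32 = 7.64×10^-5 m⁴; J_CD = π(0.154)⁴/32 = 5.52×10^-5 m⁴.
θ = (T/G)·Σ L_i/J_i = (13300/78.6×10⁹)·(0.942/1.73×10^-4 + 1.61/7.64×10^-5 + 2.85/5.52×10^-5) = 0.01322 rad.

0.757°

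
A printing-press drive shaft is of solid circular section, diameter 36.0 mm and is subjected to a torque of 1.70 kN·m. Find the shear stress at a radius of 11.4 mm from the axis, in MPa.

J = πd⁴/32 = π(0.0360)⁴/32 = 1.649×10^-7 m⁴.
Shear stress varies linearly with radius: τ = T·r/J = 1700 × 0.0114 / 1.649×10^-7 = 1.175×10^8 Pa.

118 MPa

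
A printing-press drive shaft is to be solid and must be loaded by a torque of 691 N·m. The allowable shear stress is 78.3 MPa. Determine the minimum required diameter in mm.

35.6 mm

For a solid shaft τ_max = 16T/(πd³), so d = (16T/(π τ_allow))^(1/3) = (16·691.0/(π·7.83×10^7))^(1/3) = 0.03555 m.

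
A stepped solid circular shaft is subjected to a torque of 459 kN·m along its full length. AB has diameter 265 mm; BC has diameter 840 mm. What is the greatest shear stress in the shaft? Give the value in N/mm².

Under the same torque, τ_max = 16T/(πd³) is largest where d is smallest — segment AB (d = 265 mm).
τ_max = 16·459000/(π·(0.265)³) = 1.256×10^8 Pa.

126 N/mm²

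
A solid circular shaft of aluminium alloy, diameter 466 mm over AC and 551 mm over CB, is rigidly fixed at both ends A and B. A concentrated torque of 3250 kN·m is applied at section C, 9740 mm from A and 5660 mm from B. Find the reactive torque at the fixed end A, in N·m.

745000 N·m

Compatibility: T_A·a/J_AC = T_B·b/J_CB with T_A + T_B = T₀.
J_AC = 4.63×10^-3 m⁴, J_CB = 9.05×10^-3 m⁴, so T_A = T₀·(J_AC/a)/((J_AC/a)+(J_CB/b)) = 744800 N·m, T_B = 2.505e6 N·m.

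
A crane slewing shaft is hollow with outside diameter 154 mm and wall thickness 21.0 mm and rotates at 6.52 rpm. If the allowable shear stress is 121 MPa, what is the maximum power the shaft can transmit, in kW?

J = π(d_o⁴ − d_i⁴)/32 = π(0.154⁴ − 0.112⁴)/32 = 3.977×10^-5 m⁴.
T_max = τ_allow·J/r = 1.21×10^8 × 3.977×10^-5 / 0.0770 = 62500 N·m.
ω = 2π·6.52/60 = 0.6828 rad/s, so P_max = T_max·ω = 4.267×10^4 W.

42.7 kW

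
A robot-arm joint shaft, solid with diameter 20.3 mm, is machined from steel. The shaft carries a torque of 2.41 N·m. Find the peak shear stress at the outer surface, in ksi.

0.213 ksi

J = πd⁴/32 = π(0.0203)⁴/32 = 1.667×10^-8 m⁴.
τ_max = T·r/J = 2.410 × 0.0102 / 1.667×10^-8 = 1.467×10^6 Pa.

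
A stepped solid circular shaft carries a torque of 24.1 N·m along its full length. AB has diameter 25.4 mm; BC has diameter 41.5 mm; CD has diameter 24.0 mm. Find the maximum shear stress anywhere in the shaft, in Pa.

8.88e6 Pa

Under the same torque, τ_max = 16T/(πd³) is largest where d is smallest — segment CD (d = 24.0 mm).
τ_max = 16·24.10/(π·(0.0240)³) = 8.879×10^6 Pa.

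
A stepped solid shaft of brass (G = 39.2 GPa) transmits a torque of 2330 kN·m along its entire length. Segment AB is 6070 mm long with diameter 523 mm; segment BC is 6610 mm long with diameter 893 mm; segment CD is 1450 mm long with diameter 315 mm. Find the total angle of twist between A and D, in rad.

0.145 rad

J_AB = π(0.523)⁴/32 = 7.35×10^-3 m⁴; J_BC = π(0.893)⁴/32 = 0.0624 m⁴; J_CD = π(0.315)⁴/32 = 9.67×10^-4 m⁴.
θ = (T/G)·Σ L_i/J_i = (2.330e6/39.2×10⁹)·(6.07/7.35×10^-3 + 6.61/0.0624 + 1.45/9.67×10^-4) = 0.1446 rad.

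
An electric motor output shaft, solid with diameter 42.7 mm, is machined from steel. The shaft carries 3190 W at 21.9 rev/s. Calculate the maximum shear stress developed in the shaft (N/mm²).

ω = 2π·21.9 = 137.6 rad/s, so T = P/ω = 3190 / 137.6 = 23.18 N·m.
J = πd⁴/32 = π(0.0427)⁴/32 = 3.264×10^-7 m⁴.
τ_max = T·r/J = 23.18 × 0.0214 / 3.264×10^-7 = 1.517×10^6 Pa.

1.52 N/mm²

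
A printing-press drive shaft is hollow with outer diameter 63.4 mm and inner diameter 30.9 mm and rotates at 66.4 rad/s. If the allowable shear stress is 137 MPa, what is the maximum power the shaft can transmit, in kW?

429 kW

J = π(d_o⁴ − d_i⁴)/32 = π(0.0634⁴ − 0.0309⁴)/32 = 1.497×10^-6 m⁴.
T_max = τ_allow·J/r = 1.37×10^8 × 1.497×10^-6 / 0.0317 = 6468 N·m.
ω = 66.4 rad/s, so P_max = T_max·ω = 4.295×10^5 W.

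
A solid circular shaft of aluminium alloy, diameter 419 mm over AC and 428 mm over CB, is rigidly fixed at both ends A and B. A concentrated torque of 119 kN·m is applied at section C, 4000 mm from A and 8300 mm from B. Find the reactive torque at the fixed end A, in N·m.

Compatibility: T_A·a/J_AC = T_B·b/J_CB with T_A + T_B = T₀.
J_AC = 3.03×10^-3 m⁴, J_CB = 3.29×10^-3 m⁴, so T_A = T₀·(J_AC/a)/((J_AC/a)+(J_CB/b)) = 78050 N·m, T_B = 40950 N·m.

78000 N·m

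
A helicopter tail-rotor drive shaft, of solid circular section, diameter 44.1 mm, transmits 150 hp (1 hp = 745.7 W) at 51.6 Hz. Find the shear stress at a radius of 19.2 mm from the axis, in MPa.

17.8 MPa

ω = 2π·51.6 = 324.2 rad/s, so T = P/ω = 150×745.7 / 324.2 = 345.0 N·m.
J = πd⁴/32 = π(0.0441)⁴/32 = 3.713×10^-7 m⁴.
Shear stress varies linearly with radius: τ = T·r/J = 345.0 × 0.0192 / 3.713×10^-7 = 1.784×10^7 Pa.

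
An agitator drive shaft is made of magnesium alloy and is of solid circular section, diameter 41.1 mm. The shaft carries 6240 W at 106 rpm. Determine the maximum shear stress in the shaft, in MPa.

41.2 MPa

ω = 2π·106/60 = 11.10 rad/s, so T = P/ω = 6240 / 11.10 = 562.1 N·m.
J = πd⁴/32 = π(0.0411)⁴/32 = 2.801×10^-7 m⁴.
τ_max = T·r/J = 562.1 × 0.0206 / 2.801×10^-7 = 4.124×10^7 Pa.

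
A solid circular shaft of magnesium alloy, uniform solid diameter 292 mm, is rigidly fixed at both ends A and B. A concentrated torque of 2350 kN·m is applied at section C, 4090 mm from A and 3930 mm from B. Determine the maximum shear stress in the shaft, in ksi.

35.6 ksi

With uniform GJ and both ends fixed, compatibility θ_AC = θ_CB gives T_A·a = T_B·b, together with T_A + T_B = T₀.
T_A = T₀·b/(a+b) = 2.350e6·3930/8020 = 1.152e6 N·m; T_B = 1.198e6 N·m.
τ in each portion: τ_AC = 2.36×10^8 Pa, τ_CB = 2.45×10^8 Pa; maximum is in CB.
τ_max = T_CB·r/J = 1.198e6·0.146/7.14×10^-4 = 2.452×10^8 Pa.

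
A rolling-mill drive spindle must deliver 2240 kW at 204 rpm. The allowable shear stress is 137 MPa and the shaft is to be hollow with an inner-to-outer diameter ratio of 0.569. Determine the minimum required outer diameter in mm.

ω = 2π·204/60 = 21.36 rad/s, so T = P/ω = 2240×10³ / 21.36 = 104900 N·m.
For a hollow shaft with d_i/d_o = 0.569: τ_max = 16T/(π d_o³ (1−k⁴)), so d_o = [16T/(π τ_allow (1−k⁴))]^(1/3) = [16·104900/(π·1.37×10^8·0.8952)]^(1/3) = 0.1633 m.

163 mm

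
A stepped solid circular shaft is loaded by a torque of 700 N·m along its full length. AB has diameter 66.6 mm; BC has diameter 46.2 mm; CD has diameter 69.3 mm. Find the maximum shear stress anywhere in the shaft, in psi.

Under the same torque, τ_max = 16T/(πd³) is largest where d is smallest — segment BC (d = 46.2 mm).
τ_max = 16·700.0/(π·(0.0462)³) = 3.615×10^7 Pa.

5240 psi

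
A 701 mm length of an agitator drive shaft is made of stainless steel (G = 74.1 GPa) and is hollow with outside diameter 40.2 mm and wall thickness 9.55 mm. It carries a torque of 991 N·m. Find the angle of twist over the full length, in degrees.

J = π(d_o⁴ − d_i⁴)/32 = π(0.0402⁴ − 0.0211⁴)/32 = 2.369×10^-7 m⁴.
θ = T·L/(G·J) = 991.0 × 0.701 / (74.1×10⁹ × 2.369×10^-7) = 0.03957 rad.

2.27°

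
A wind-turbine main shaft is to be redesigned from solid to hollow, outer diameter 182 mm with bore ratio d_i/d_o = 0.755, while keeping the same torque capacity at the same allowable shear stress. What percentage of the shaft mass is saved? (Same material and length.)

44.1 %

Equal τ_max and T ⇒ the solid shaft needs d_s³ = d_o³(1−k⁴), so d_s = 182·(1−0.755⁴)^(1/3) = 159.7 mm.
Area ratio A_h/A_s = d_o²(1−k²)/d_s² = (1−k²)/(1−k⁴)^(2/3) = 0.5587.
Mass saving = 1 − 0.5587 = 44.1 %.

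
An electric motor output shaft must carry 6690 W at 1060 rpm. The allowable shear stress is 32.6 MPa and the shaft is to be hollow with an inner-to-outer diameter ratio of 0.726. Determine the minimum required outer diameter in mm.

23.5 mm

ω = 2π·1060/60 = 111.0 rad/s, so T = P/ω = 6690 / 111.0 = 60.27 N·m.
For a hollow shaft with d_i/d_o = 0.726: τ_max = 16T/(π d_o³ (1−k⁴)), so d_o = [16T/(π τ_allow (1−k⁴))]^(1/3) = [16·60.27/(π·3.26×10^7·0.7222)]^(1/3) = 0.02354 m.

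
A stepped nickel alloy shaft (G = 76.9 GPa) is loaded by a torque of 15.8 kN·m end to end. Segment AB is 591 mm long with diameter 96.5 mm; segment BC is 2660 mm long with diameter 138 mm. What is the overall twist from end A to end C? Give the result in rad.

0.0296 rad

J_AB = π(0.0965)⁴/32 = 8.51×10^-6 m⁴; J_BC = π(0.138)⁴/32 = 3.56×10^-5 m⁴.
θ = (T/G)·Σ L_i/J_i = (15800/76.9×10⁹)·(0.591/8.51×10^-6 + 2.66/3.56×10^-5) = 0.02961 rad.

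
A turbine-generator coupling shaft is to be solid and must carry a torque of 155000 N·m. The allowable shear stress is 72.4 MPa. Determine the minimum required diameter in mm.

For a solid shaft τ_max = 16T/(πd³), so d = (16T/(π τ_allow))^(1/3) = (16·155000/(π·7.24×10^7))^(1/3) = 0.2217 m.

222 mm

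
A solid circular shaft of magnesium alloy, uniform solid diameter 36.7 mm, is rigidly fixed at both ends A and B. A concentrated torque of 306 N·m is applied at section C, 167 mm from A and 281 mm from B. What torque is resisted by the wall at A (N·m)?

192 N·m

With uniform GJ and both ends fixed, compatibility θ_AC = θ_CB gives T_A·a = T_B·b, together with T_A + T_B = T₀.
T_A = T₀·b/(a+b) = 306.0·281/448.0 = 191.9 N·m; T_B = 114.1 N·m.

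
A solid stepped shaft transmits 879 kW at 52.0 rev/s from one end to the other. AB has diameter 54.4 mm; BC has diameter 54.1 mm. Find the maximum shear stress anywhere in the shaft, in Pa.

ω = 2π·52.0 = 326.7 rad/s, so T = P/ω = 879×10³ / 326.7 = 2690 N·m.
Under the same torque, τ_max = 16T/(πd³) is largest where d is smallest — segment BC (d = 54.1 mm).
τ_max = 16·2690/(π·(0.0541)³) = 8.653×10^7 Pa.

8.65e7 Pa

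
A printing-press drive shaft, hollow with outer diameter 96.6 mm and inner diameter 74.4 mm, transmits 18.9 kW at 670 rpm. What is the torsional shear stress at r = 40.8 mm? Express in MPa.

ω = 2π·670/60 = 70.16 rad/s, so T = P/ω = 18.9×10³ / 70.16 = 269.4 N·m.
J = π(d_o⁴ − d_i⁴)/32 = π(0.0966⁴ − 0.0744⁴)/32 = 5.541×10^-6 m⁴.
Shear stress varies linearly with radius: τ = T·r/J = 269.4 × 0.0408 / 5.541×10^-6 = 1.984×10^6 Pa.

1.98 MPa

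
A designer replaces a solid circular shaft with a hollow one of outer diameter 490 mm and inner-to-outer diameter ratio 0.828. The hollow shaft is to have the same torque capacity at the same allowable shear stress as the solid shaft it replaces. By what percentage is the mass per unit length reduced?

52.0 %

Equal τ_max and T ⇒ the solid shaft needs d_s³ = d_o³(1−k⁴), so d_s = 490·(1−0.828⁴)^(1/3) = 396.5 mm.
Area ratio A_h/A_s = d_o²(1−k²)/d_s² = (1−k²)/(1−k⁴)^(2/3) = 0.4801.
Mass saving = 1 − 0.4801 = 52.0 %.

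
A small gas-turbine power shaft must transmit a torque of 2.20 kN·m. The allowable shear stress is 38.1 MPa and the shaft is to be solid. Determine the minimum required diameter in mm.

For a solid shaft τ_max = 16T/(πd³), so d = (16T/(π τ_allow))^(1/3) = (16·2200/(π·3.81×10^7))^(1/3) = 0.06650 m.

66.5 mm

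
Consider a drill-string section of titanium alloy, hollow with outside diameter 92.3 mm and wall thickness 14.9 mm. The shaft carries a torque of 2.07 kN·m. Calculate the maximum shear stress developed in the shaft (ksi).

2.46 ksi

J = π(d_o⁴ − d_i⁴)/32 = π(0.0923⁴ − 0.0625⁴)/32 = 5.627×10^-6 m⁴.
τ_max = T·r/J = 2070 × 0.0461 / 5.627×10^-6 = 1.698×10^7 Pa.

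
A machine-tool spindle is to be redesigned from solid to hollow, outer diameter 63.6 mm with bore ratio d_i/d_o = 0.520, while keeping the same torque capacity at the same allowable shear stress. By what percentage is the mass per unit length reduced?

Equal τ_max and T ⇒ the solid shaft needs d_s³ = d_o³(1−k⁴), so d_s = 63.6·(1−0.520⁴)^(1/3) = 62.01 mm.
Area ratio A_h/A_s = d_o²(1−k²)/d_s² = (1−k²)/(1−k⁴)^(2/3) = 0.7675.
Mass saving = 1 − 0.7675 = 23.3 %.

23.3 %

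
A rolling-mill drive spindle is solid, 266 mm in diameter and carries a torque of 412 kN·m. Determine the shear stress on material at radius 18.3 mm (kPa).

15300 kPa

J = πd⁴/32 = π(0.266)⁴/32 = 4.915×10^-4 m⁴.
Shear stress varies linearly with radius: τ = T·r/J = 412000 × 0.0183 / 4.915×10^-4 = 1.534×10^7 Pa.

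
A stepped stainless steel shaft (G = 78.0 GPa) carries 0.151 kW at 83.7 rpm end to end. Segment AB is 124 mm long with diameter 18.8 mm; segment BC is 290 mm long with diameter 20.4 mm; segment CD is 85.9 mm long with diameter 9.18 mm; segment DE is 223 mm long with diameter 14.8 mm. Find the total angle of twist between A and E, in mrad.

ω = 2π·83.7/60 = 8.765 rad/s, so T = P/ω = 0.151×10³ / 8.765 = 17.23 N·m.
J_AB = π(0.0188)⁴/32 = 1.23×10^-8 m⁴; J_BC = π(0.0204)⁴/32 = 1.70×10^-8 m⁴; J_CD = π(0.00918)⁴/32 = 6.97×10^-10 m⁴; J_DE = π(0.0148)⁴/32 = 4.71×10^-9 m⁴.
θ = (T/G)·Σ L_i/J_i = (17.23/78.0×10⁹)·(0.124/1.23×10^-8 + 0.290/1.70×10^-8 + 0.0859/6.97×10^-10 + 0.223/4.71×10^-9) = 0.04367 rad.

43.7 mrad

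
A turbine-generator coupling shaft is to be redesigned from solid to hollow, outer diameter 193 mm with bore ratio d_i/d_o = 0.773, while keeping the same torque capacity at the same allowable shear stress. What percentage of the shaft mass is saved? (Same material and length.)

46.0 %

Equal τ_max and T ⇒ the solid shaft needs d_s³ = d_o³(1−k⁴), so d_s = 193·(1−0.773⁴)^(1/3) = 166.6 mm.
Area ratio A_h/A_s = d_o²(1−k²)/d_s² = (1−k²)/(1−k⁴)^(2/3) = 0.5403.
Mass saving = 1 − 0.5403 = 46.0 %.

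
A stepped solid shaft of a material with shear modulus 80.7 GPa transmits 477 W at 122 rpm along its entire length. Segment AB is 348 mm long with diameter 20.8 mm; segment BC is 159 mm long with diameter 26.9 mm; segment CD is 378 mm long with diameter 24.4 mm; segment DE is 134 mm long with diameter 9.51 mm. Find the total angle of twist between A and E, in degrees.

ω = 2π·122/60 = 12.78 rad/s, so T = P/ω = 477 / 12.78 = 37.34 N·m.
J_AB = π(0.0208)⁴/32 = 1.84×10^-8 m⁴; J_BC = π(0.0269)⁴/32 = 5.14×10^-8 m⁴; J_CD = π(0.0244)⁴/32 = 3.48×10^-8 m⁴; J_DE = π(0.00951)⁴/32 = 8.03×10^-10 m⁴.
θ = (T/G)·Σ L_i/J_i = (37.34/80.7×10⁹)·(0.348/1.84×10^-8 + 0.159/5.14×10^-8 + 0.378/3.48×10^-8 + 0.134/8.03×10^-10) = 0.09242 rad.

5.30°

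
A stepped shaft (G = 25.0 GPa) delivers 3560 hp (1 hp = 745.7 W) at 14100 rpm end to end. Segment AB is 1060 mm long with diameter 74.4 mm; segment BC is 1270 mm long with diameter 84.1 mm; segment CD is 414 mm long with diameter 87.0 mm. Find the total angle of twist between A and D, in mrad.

49.2 mrad

ω = 2π·14100/60 = 1477 rad/s, so T = P/ω = 3560×745.7 / 1477 = 1798 N·m.
J_AB = π(0.0744)⁴/32 = 3.01×10^-6 m⁴; J_BC = π(0.0841)⁴/32 = 4.91×10^-6 m⁴; J_CD = π(0.0870)⁴/32 = 5.62×10^-6 m⁴.
θ = (T/G)·Σ L_i/J_i = (1798/25.0×10⁹)·(1.06/3.01×10^-6 + 1.27/4.91×10^-6 + 0.414/5.62×10^-6) = 0.04923 rad.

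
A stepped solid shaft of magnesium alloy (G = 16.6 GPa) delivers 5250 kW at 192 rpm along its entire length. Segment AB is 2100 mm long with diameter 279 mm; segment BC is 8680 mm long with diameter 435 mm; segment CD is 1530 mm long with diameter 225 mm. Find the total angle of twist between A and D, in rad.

ω = 2π·192/60 = 20.11 rad/s, so T = P/ω = 5250×10³ / 20.11 = 261100 N·m.
J_AB = π(0.279)⁴/32 = 5.95×10^-4 m⁴; J_BC = π(0.435)⁴/32 = 3.52×10^-3 m⁴; J_CD = π(0.225)⁴/32 = 2.52×10^-4 m⁴.
θ = (T/G)·Σ L_i/J_i = (261100/16.6×10⁹)·(2.10/5.95×10^-4 + 8.68/3.52×10^-3 + 1.53/2.52×10^-4) = 0.1900 rad.

0.190 rad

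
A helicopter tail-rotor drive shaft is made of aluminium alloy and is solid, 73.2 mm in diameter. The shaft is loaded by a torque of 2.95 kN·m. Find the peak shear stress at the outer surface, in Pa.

3.83e7 Pa

J = πd⁴/32 = π(0.0732)⁴/32 = 2.819×10^-6 m⁴.
τ_max = T·r/J = 2950 × 0.0366 / 2.819×10^-6 = 3.831×10^7 Pa.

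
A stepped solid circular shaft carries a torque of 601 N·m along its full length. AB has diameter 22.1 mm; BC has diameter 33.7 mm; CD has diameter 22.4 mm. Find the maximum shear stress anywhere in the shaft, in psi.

41100 psi

Under the same torque, τ_max = 16T/(πd³) is largest where d is smallest — segment AB (d = 22.1 mm).
τ_max = 16·601.0/(π·(0.0221)³) = 2.836×10^8 Pa.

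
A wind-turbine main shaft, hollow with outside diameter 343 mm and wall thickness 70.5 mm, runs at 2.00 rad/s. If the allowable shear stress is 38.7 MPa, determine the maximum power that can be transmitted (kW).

540 kW

J = π(d_o⁴ − d_i⁴)/32 = π(0.343⁴ − 0.202⁴)/32 = 1.195×10^-3 m⁴.
T_max = τ_allow·J/r = 3.87×10^7 × 1.195×10^-3 / 0.172 = 269800 N·m.
ω = 2.00 rad/s, so P_max = T_max·ω = 5.395×10^5 W.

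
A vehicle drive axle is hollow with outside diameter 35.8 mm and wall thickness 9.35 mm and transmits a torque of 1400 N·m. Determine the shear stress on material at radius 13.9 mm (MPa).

127 MPa

J = π(d_o⁴ − d_i⁴)/32 = π(0.0358⁴ − 0.0171⁴)/32 = 1.529×10^-7 m⁴.
Shear stress varies linearly with radius: τ = T·r/J = 1400 × 0.0139 / 1.529×10^-7 = 1.273×10^8 Pa.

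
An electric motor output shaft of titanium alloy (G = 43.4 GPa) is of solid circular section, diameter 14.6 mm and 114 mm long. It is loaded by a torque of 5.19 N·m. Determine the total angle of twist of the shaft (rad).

0.00306 rad

J = πd⁴/32 = π(0.0146)⁴/32 = 4.461×10^-9 m⁴.
θ = T·L/(G·J) = 5.190 × 0.114 / (43.4×10⁹ × 4.461×10^-9) = 3.056×10^-3 rad.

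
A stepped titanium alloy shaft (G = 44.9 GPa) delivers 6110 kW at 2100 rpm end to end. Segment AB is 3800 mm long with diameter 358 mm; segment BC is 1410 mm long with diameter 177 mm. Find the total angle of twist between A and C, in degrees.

ω = 2π·2100/60 = 219.9 rad/s, so T = P/ω = 6110×10³ / 219.9 = 27780 N·m.
J_AB = π(0.358)⁴/32 = 1.61×10^-3 m⁴; J_BC = π(0.177)⁴/32 = 9.64×10^-5 m⁴.
θ = (T/G)·Σ L_i/J_i = (27780/44.9×10⁹)·(3.80/1.61×10^-3 + 1.41/9.64×10^-5) = 0.01051 rad.

0.602°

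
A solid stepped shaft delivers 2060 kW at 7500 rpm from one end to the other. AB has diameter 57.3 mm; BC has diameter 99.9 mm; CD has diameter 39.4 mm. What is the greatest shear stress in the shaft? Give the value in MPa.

ω = 2π·7500/60 = 785.4 rad/s, so T = P/ω = 2060×10³ / 785.4 = 2623 N·m.
Under the same torque, τ_max = 16T/(πd³) is largest where d is smallest — segment CD (d = 39.4 mm).
τ_max = 16·2623/(π·(0.0394)³) = 2.184×10^8 Pa.

218 MPa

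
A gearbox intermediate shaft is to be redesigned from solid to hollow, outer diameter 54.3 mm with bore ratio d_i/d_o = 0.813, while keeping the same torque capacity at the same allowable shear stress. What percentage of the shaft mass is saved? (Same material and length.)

Equal τ_max and T ⇒ the solid shaft needs d_s³ = d_o³(1−k⁴), so d_s = 54.3·(1−0.813⁴)^(1/3) = 44.84 mm.
Area ratio A_h/A_s = d_o²(1−k²)/d_s² = (1−k²)/(1−k⁴)^(2/3) = 0.4972.
Mass saving = 1 − 0.4972 = 50.3 %.

50.3 %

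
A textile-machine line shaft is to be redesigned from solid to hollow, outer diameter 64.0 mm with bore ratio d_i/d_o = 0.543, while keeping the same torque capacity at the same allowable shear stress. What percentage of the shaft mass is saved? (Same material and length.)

25.1 %

Equal τ_max and T ⇒ the solid shaft needs d_s³ = d_o³(1−k⁴), so d_s = 64.0·(1−0.543⁴)^(1/3) = 62.09 mm.
Area ratio A_h/A_s = d_o²(1−k²)/d_s² = (1−k²)/(1−k⁴)^(2/3) = 0.7492.
Mass saving = 1 − 0.7492 = 25.1 %.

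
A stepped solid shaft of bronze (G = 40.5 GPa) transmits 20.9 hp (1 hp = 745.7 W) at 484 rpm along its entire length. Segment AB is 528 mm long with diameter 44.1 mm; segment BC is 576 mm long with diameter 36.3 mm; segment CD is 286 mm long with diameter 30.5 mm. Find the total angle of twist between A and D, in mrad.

62.0 mrad

ω = 2π·484/60 = 50.68 rad/s, so T = P/ω = 20.9×745.7 / 50.68 = 307.5 N·m.
J_AB = π(0.0441)⁴/32 = 3.71×10^-7 m⁴; J_BC = π(0.0363)⁴/32 = 1.70×10^-7 m⁴; J_CD = π(0.0305)⁴/32 = 8.50×10^-8 m⁴.
θ = (T/G)·Σ L_i/J_i = (307.5/40.5×10⁹)·(0.528/3.71×10^-7 + 0.576/1.70×10^-7 + 0.286/8.50×10^-8) = 0.06201 rad.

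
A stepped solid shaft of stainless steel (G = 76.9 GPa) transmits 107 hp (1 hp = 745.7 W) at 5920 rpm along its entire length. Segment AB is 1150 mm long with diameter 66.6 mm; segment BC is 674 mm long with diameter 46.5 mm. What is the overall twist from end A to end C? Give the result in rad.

ω = 2π·5920/60 = 619.9 rad/s, so T = P/ω = 107×745.7 / 619.9 = 128.7 N·m.
J_AB = π(0.0666)⁴/32 = 1.93×10^-6 m⁴; J_BC = π(0.0465)⁴/32 = 4.59×10^-7 m⁴.
θ = (T/G)·Σ L_i/J_i = (128.7/76.9×10⁹)·(1.15/1.93×10^-6 + 0.674/4.59×10^-7) = 3.454×10^-3 rad.

0.00345 rad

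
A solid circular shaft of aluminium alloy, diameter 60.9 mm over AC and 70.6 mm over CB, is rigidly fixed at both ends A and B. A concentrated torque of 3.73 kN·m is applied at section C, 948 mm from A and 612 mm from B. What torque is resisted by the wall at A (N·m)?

Compatibility: T_A·a/J_AC = T_B·b/J_CB with T_A + T_B = T₀.
J_AC = 1.35×10^-6 m⁴, J_CB = 2.44×10^-6 m⁴, so T_A = T₀·(J_AC/a)/((J_AC/a)+(J_CB/b)) = 982.2 N·m, T_B = 2748 N·m.

982 N·m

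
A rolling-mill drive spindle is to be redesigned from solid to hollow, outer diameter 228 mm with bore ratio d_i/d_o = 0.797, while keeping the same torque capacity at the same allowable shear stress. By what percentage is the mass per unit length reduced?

Equal τ_max and T ⇒ the solid shaft needs d_s³ = d_o³(1−k⁴), so d_s = 228·(1−0.797⁴)^(1/3) = 191.9 mm.
Area ratio A_h/A_s = d_o²(1−k²)/d_s² = (1−k²)/(1−k⁴)^(2/3) = 0.5148.
Mass saving = 1 − 0.5148 = 48.5 %.

48.5 %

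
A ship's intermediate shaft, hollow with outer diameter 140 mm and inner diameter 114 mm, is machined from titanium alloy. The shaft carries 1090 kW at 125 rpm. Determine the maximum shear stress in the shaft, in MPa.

ω = 2π·125/60 = 13.09 rad/s, so T = P/ω = 1090×10³ / 13.09 = 83270 N·m.
J = π(d_o⁴ − d_i⁴)/32 = π(0.140⁴ − 0.114⁴)/32 = 2.113×10^-5 m⁴.
τ_max = T·r/J = 83270 × 0.0700 / 2.113×10^-5 = 2.758×10^8 Pa.

276 MPa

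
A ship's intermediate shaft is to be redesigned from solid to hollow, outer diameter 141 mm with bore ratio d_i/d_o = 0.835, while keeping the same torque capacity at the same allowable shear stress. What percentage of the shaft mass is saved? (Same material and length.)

Equal τ_max and T ⇒ the solid shaft needs d_s³ = d_o³(1−k⁴), so d_s = 141·(1−0.835⁴)^(1/3) = 112.9 mm.
Area ratio A_h/A_s = d_o²(1−k²)/d_s² = (1−k²)/(1−k⁴)^(2/3) = 0.4719.
Mass saving = 1 − 0.4719 = 52.8 %.

52.8 %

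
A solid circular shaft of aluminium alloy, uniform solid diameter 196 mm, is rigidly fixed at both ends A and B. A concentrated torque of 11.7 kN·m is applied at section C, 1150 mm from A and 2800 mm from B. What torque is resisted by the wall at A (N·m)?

8290 N·m

With uniform GJ and both ends fixed, compatibility θ_AC = θ_CB gives T_A·a = T_B·b, together with T_A + T_B = T₀.
T_A = T₀·b/(a+b) = 11700·2800/3950 = 8294 N·m; T_B = 3406 N·m.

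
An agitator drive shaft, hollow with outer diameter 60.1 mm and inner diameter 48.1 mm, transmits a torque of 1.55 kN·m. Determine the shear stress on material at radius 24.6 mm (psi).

J = π(d_o⁴ − d_i⁴)/32 = π(0.0601⁴ − 0.0481⁴)/32 = 7.553×10^-7 m⁴.
Shear stress varies linearly with radius: τ = T·r/J = 1550 × 0.0246 / 7.553×10^-7 = 5.048×10^7 Pa.

7320 psi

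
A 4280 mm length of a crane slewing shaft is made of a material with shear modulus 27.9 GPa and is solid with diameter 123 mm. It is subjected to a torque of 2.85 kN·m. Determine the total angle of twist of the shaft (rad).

0.0195 rad

J = πd⁴/32 = π(0.123)⁴/32 = 2.247×10^-5 m⁴.
θ = T·L/(G·J) = 2850 × 4.28 / (27.9×10⁹ × 2.247×10^-5) = 0.01946 rad.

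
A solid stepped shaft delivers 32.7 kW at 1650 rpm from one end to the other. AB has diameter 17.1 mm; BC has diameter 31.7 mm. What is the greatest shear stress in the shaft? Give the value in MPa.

ω = 2π·1650/60 = 172.8 rad/s, so T = P/ω = 32.7×10³ / 172.8 = 189.2 N·m.
Under the same torque, τ_max = 16T/(πd³) is largest where d is smallest — segment AB (d = 17.1 mm).
τ_max = 16·189.2/(π·(0.0171)³) = 1.928×10^8 Pa.

193 MPa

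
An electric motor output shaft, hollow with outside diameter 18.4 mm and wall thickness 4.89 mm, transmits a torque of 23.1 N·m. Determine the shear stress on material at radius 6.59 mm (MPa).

J = π(d_o⁴ − d_i⁴)/32 = π(0.0184⁴ − 0.00862⁴)/32 = 1.071×10^-8 m⁴.
Shear stress varies linearly with radius: τ = T·r/J = 23.10 × 0.00659 / 1.071×10^-8 = 1.421×10^7 Pa.

14.2 MPa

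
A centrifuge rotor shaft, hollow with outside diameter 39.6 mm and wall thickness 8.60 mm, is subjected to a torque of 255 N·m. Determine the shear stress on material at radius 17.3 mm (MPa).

20.4 MPa

J = π(d_o⁴ − d_i⁴)/32 = π(0.0396⁴ − 0.0224⁴)/32 = 2.167×10^-7 m⁴.
Shear stress varies linearly with radius: τ = T·r/J = 255.0 × 0.0173 / 2.167×10^-7 = 2.036×10^7 Pa.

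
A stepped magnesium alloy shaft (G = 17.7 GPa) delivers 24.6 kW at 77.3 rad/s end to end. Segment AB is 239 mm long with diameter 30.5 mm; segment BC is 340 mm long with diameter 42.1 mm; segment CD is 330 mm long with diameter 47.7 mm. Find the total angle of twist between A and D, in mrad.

82.1 mrad

ω = 77.3 rad/s, so T = P/ω = 24.6×10³ / 77.30 = 318.2 N·m.
J_AB = π(0.0305)⁴/32 = 8.50×10^-8 m⁴; J_BC = π(0.0421)⁴/32 = 3.08×10^-7 m⁴; J_CD = π(0.0477)⁴/32 = 5.08×10^-7 m⁴.
θ = (T/G)·Σ L_i/J_i = (318.2/17.7×10⁹)·(0.239/8.50×10^-8 + 0.340/3.08×10^-7 + 0.330/5.08×10^-7) = 0.08208 rad.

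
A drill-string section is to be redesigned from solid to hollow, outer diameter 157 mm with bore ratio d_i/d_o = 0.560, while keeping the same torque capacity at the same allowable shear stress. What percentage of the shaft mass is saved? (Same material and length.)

Equal τ_max and T ⇒ the solid shaft needs d_s³ = d_o³(1−k⁴), so d_s = 157·(1−0.560⁴)^(1/3) = 151.7 mm.
Area ratio A_h/A_s = d_o²(1−k²)/d_s² = (1−k²)/(1−k⁴)^(2/3) = 0.7354.
Mass saving = 1 − 0.7354 = 26.5 %.

26.5 %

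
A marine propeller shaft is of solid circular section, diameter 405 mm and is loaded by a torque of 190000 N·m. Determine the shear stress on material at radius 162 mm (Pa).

1.17e7 Pa

J = πd⁴/32 = π(0.405)⁴/32 = 2.641×10^-3 m⁴.
Shear stress varies linearly with radius: τ = T·r/J = 190000 × 0.162 / 2.641×10^-3 = 1.165×10^7 Pa.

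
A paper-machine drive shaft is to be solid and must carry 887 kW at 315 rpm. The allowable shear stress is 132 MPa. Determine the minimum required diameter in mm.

101 mm

ω = 2π·315/60 = 32.99 rad/s, so T = P/ω = 887×10³ / 32.99 = 26890 N·m.
For a solid shaft τ_max = 16T/(πd³), so d = (16T/(π τ_allow))^(1/3) = (16·26890/(π·1.32×10^8))^(1/3) = 0.1012 m.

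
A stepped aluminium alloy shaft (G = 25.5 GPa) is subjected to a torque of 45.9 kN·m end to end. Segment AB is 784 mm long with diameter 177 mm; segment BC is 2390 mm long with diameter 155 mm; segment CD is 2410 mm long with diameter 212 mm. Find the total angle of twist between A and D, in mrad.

J_AB = π(0.177)⁴/32 = 9.64×10^-5 m⁴; J_BC = π(0.155)⁴/32 = 5.67×10^-5 m⁴; J_CD = π(0.212)⁴/32 = 1.98×10^-4 m⁴.
θ = (T/G)·Σ L_i/J_i = (45900/25.5×10⁹)·(0.784/9.64×10^-5 + 2.39/5.67×10^-5 + 2.41/1.98×10^-4) = 0.1124 rad.

112 mrad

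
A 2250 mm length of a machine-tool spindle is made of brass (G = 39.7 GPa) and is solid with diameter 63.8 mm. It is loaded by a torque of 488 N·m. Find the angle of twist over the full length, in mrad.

J = πd⁴/32 = π(0.0638)⁴/32 = 1.627×10^-6 m⁴.
θ = T·L/(G·J) = 488.0 × 2.25 / (39.7×10⁹ × 1.627×10^-6) = 0.01700 rad.

17.0 mrad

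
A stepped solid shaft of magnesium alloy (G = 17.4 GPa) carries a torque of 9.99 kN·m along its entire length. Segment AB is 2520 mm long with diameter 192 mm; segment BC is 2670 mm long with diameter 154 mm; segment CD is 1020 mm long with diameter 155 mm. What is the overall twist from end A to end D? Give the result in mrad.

48.9 mrad

J_AB = π(0.192)⁴/32 = 1.33×10^-4 m⁴; J_BC = π(0.154)⁴/32 = 5.52×10^-5 m⁴; J_CD = π(0.155)⁴/32 = 5.67×10^-5 m⁴.
θ = (T/G)·Σ L_i/J_i = (9990/17.4×10⁹)·(2.52/1.33×10^-4 + 2.67/5.52×10^-5 + 1.02/5.67×10^-5) = 0.04894 rad.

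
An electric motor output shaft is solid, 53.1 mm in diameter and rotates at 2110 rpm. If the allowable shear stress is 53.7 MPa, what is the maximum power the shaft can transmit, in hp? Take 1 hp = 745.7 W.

J = πd⁴/32 = π(0.0531)⁴/32 = 7.805×10^-7 m⁴.
T_max = τ_allow·J/r = 5.37×10^7 × 7.805×10^-7 / 0.0266 = 1579 N·m.
ω = 2π·2110/60 = 221.0 rad/s, so P_max = T_max·ω = 3.488×10^5 W.

468 hp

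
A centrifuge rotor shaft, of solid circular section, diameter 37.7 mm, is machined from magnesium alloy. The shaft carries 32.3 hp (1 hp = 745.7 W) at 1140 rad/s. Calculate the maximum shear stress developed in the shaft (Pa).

ω = 1140 rad/s, so T = P/ω = 32.3×745.7 / 1140 = 21.13 N·m.
J = πd⁴/32 = π(0.0377)⁴/32 = 1.983×10^-7 m⁴.
τ_max = T·r/J = 21.13 × 0.0189 / 1.983×10^-7 = 2.008×10^6 Pa.

2.01e6 Pa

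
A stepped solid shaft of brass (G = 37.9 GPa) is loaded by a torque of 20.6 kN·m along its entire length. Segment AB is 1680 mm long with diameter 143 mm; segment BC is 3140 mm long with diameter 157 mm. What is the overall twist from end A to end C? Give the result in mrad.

J_AB = π(0.143)⁴/32 = 4.11×10^-5 m⁴; J_BC = π(0.157)⁴/32 = 5.96×10^-5 m⁴.
θ = (T/G)·Σ L_i/J_i = (20600/37.9×10⁹)·(1.68/4.11×10^-5 + 3.14/5.96×10^-5) = 0.05086 rad.

50.9 mrad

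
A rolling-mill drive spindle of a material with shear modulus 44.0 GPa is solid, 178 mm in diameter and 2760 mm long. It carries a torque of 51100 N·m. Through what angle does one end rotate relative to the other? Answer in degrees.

1.86°

J = πd⁴/32 = π(0.178)⁴/32 = 9.856×10^-5 m⁴.
θ = T·L/(G·J) = 51100 × 2.76 / (44.0×10⁹ × 9.856×10^-5) = 0.03252 rad.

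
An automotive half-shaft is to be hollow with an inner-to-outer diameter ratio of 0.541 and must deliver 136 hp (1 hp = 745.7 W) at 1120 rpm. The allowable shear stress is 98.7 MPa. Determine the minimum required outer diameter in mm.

36.5 mm

ω = 2π·1120/60 = 117.3 rad/s, so T = P/ω = 136×745.7 / 117.3 = 864.7 N·m.
For a hollow shaft with d_i/d_o = 0.541: τ_max = 16T/(π d_o³ (1−k⁴)), so d_o = [16T/(π τ_allow (1−k⁴))]^(1/3) = [16·864.7/(π·9.87×10^7·0.9143)]^(1/3) = 0.03654 m.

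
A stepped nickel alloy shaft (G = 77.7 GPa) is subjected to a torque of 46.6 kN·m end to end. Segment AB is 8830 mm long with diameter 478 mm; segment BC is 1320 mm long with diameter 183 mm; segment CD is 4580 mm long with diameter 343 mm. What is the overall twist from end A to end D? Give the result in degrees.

J_AB = π(0.478)⁴/32 = 5.13×10^-3 m⁴; J_BC = π(0.183)⁴/32 = 1.10×10^-4 m⁴; J_CD = π(0.343)⁴/32 = 1.36×10^-3 m⁴.
θ = (T/G)·Σ L_i/J_i = (46600/77.7×10⁹)·(8.83/5.13×10^-3 + 1.32/1.10×10^-4 + 4.58/1.36×10^-3) = 0.01024 rad.

0.587°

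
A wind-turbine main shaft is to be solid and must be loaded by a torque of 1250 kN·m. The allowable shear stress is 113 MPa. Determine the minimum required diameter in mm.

For a solid shaft τ_max = 16T/(πd³), so d = (16T/(π τ_allow))^(1/3) = (16·1.250e6/(π·1.13×10^8))^(1/3) = 0.3834 m.

383 mm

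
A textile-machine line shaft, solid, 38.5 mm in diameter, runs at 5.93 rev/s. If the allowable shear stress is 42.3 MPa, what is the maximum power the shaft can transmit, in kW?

J = πd⁴/32 = π(0.0385)⁴/32 = 2.157×10^-7 m⁴.
T_max = τ_allow·J/r = 4.23×10^7 × 2.157×10^-7 / 0.0192 = 474.0 N·m.
ω = 2π·5.93 = 37.26 rad/s, so P_max = T_max·ω = 1.766×10^4 W.

17.7 kW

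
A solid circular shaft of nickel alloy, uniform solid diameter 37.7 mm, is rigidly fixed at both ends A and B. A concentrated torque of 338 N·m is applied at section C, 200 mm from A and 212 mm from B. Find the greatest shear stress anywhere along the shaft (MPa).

16.5 MPa

With uniform GJ and both ends fixed, compatibility θ_AC = θ_CB gives T_A·a = T_B·b, together with T_A + T_B = T₀.
T_A = T₀·b/(a+b) = 338.0·212/412.0 = 173.9 N·m; T_B = 164.1 N·m.
τ in each portion: τ_AC = 1.65×10^7 Pa, τ_CB = 1.56×10^7 Pa; maximum is in AC.
τ_max = T_AC·r/J = 173.9·0.0189/1.98×10^-7 = 1.653×10^7 Pa.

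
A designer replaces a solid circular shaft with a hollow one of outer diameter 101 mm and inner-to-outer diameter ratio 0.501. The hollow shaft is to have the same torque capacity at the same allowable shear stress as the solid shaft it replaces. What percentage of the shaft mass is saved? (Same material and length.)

21.8 %

Equal τ_max and T ⇒ the solid shaft needs d_s³ = d_o³(1−k⁴), so d_s = 101·(1−0.501⁴)^(1/3) = 98.83 mm.
Area ratio A_h/A_s = d_o²(1−k²)/d_s² = (1−k²)/(1−k⁴)^(2/3) = 0.7822.
Mass saving = 1 − 0.7822 = 21.8 %.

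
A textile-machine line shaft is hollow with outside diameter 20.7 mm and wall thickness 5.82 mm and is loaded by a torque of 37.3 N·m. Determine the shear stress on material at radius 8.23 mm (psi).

2560 psi

J = π(d_o⁴ − d_i⁴)/32 = π(0.0207⁴ − 0.00906⁴)/32 = 1.736×10^-8 m⁴.
Shear stress varies linearly with radius: τ = T·r/J = 37.30 × 0.00823 / 1.736×10^-8 = 1.768×10^7 Pa.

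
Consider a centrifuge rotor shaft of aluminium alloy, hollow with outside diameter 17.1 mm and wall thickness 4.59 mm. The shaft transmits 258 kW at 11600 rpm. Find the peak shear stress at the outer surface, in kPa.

ω = 2π·11600/60 = 1215 rad/s, so T = P/ω = 258×10³ / 1215 = 212.4 N·m.
J = π(d_o⁴ − d_i⁴)/32 = π(0.0171⁴ − 0.00792⁴)/32 = 8.008×10^-9 m⁴.
τ_max = T·r/J = 212.4 × 0.00855 / 8.008×10^-9 = 2.268×10^8 Pa.

227000 kPa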